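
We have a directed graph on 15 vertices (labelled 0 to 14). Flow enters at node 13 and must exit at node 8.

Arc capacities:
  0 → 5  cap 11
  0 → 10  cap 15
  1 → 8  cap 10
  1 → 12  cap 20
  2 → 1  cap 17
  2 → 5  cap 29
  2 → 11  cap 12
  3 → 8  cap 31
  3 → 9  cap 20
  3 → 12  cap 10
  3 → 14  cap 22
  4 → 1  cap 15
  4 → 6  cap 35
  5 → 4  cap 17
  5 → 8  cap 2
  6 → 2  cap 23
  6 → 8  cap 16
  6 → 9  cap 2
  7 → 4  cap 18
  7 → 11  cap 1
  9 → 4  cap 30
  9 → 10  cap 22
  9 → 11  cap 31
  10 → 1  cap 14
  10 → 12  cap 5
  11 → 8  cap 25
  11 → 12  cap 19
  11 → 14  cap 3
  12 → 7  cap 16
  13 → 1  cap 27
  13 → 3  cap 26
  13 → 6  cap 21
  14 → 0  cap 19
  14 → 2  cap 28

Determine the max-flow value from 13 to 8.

augment #1: 13→1→8 bottleneck 10, total now 10
augment #2: 13→3→8 bottleneck 26, total now 36
augment #3: 13→6→8 bottleneck 16, total now 52
augment #4: 13→6→2→5→8 bottleneck 2, total now 54
augment #5: 13→6→2→11→8 bottleneck 3, total now 57
augment #6: 13→1→12→7→11→8 bottleneck 1, total now 58
augment #7: 13→1→12→7→4→6→2→11→8 bottleneck 9, total now 67
augment #8: 13→1→12→7→4→6→9→11→8 bottleneck 2, total now 69

Maximum flow value: 69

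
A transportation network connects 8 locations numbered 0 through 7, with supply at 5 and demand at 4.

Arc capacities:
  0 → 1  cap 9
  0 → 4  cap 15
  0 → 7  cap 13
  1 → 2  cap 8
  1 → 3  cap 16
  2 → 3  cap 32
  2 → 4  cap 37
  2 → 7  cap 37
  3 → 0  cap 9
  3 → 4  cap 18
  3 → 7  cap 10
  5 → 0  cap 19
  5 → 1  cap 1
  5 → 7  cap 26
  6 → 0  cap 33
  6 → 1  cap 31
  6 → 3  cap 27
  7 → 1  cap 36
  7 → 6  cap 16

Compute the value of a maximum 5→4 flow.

Maximum flow value: 41

augment #1: 5→0→4 bottleneck 15, total now 15
augment #2: 5→1→2→4 bottleneck 1, total now 16
augment #3: 5→0→1→2→4 bottleneck 4, total now 20
augment #4: 5→7→1→2→4 bottleneck 3, total now 23
augment #5: 5→7→1→3→4 bottleneck 16, total now 39
augment #6: 5→7→6→3→4 bottleneck 2, total now 41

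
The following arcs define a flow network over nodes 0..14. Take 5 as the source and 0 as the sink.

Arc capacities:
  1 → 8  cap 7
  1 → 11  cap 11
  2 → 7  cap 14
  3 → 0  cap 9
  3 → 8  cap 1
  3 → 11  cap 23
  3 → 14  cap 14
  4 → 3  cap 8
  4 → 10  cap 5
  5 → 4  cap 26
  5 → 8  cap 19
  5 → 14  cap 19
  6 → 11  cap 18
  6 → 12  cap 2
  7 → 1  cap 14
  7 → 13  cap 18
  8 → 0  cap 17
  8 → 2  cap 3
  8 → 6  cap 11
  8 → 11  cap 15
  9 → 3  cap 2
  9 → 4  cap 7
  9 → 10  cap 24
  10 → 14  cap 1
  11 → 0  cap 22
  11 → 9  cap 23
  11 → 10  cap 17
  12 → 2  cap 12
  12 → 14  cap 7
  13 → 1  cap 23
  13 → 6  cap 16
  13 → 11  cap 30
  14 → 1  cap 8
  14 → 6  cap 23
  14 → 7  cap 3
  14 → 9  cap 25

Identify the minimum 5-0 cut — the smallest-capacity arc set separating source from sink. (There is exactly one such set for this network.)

Min-cut arcs: {(4,3), (5,8), (5,14), (10,14)} (total capacity 47)

augment #1: 5→8→0 push 17
augment #2: 5→4→3→0 push 8
augment #3: 5→8→11→0 push 2
augment #4: 5→14→1→11→0 push 8
augment #5: 5→14→6→11→0 push 11
augment #6: 5→4→10→14→6→11→0 push 1
max flow = 47; residual-reachable set from 5 gives S-side
cut edges (S→T): {(4,3), (5,8), (5,14), (10,14)} total cap 47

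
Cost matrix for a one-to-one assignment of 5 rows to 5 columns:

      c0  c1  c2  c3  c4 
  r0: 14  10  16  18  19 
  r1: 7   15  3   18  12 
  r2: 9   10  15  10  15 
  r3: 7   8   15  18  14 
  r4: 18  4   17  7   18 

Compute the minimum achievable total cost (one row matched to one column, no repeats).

optimal assignment: row0→col1 (cost 10), row1→col2 (cost 3), row2→col4 (cost 15), row3→col0 (cost 7), row4→col3 (cost 7)
total = 10 + 3 + 15 + 7 + 7 = 42

Minimum assignment cost: 42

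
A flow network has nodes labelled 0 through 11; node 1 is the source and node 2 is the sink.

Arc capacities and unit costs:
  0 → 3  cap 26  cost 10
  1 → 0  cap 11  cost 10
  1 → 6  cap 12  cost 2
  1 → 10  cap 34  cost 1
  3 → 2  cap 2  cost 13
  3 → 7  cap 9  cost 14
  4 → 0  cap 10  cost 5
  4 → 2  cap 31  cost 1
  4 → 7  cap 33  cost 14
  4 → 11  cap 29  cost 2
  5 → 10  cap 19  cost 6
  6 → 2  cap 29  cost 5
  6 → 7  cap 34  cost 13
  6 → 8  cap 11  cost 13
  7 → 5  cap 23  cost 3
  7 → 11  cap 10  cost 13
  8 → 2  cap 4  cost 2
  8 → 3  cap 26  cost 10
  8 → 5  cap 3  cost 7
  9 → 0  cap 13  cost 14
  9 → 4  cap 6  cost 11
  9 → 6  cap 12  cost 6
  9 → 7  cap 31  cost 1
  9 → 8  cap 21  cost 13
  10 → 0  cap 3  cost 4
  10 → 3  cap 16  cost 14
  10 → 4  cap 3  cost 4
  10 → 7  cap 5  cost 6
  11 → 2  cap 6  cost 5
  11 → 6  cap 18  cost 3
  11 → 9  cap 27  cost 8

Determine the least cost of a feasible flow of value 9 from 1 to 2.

Minimum cost for 9 units: 60

shortest-cost path #1: 1→10→4→2 push 3 @ unit cost 6 (adds 18)
shortest-cost path #2: 1→6→2 push 6 @ unit cost 7 (adds 42)
total cost = 60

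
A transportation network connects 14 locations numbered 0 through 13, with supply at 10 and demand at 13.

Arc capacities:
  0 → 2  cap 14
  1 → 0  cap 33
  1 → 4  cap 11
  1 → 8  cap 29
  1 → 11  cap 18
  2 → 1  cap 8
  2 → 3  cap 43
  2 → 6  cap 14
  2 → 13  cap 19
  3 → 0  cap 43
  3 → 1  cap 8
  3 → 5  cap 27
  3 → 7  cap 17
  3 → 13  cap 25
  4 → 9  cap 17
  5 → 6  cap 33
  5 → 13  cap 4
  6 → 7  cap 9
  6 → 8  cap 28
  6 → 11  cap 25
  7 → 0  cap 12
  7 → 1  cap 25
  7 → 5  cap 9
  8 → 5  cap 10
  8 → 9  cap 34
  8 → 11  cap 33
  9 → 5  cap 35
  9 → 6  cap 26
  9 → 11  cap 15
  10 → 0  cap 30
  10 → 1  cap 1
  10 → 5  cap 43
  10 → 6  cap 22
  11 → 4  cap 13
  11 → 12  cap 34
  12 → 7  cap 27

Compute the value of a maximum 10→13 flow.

augment #1: 10→5→13 bottleneck 4, total now 4
augment #2: 10→0→2→13 bottleneck 14, total now 18

Maximum flow value: 18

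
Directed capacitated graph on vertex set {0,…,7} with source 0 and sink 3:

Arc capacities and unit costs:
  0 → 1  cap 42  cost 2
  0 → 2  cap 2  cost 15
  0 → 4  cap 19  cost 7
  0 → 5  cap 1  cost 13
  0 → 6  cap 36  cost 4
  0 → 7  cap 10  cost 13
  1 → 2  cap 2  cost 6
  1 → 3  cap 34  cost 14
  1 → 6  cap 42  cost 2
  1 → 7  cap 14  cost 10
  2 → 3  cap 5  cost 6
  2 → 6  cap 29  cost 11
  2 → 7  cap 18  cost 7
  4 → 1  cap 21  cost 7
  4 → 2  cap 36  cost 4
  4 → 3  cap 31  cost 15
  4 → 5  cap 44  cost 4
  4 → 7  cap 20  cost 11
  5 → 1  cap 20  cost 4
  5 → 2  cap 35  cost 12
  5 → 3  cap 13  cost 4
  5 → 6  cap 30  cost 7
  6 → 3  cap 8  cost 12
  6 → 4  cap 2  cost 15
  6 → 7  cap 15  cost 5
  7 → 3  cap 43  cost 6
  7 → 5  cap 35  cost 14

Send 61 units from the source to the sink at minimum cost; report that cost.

shortest-cost path #1: 0→1→2→3 push 2 @ unit cost 14 (adds 28)
shortest-cost path #2: 0→4→5→3 push 13 @ unit cost 15 (adds 195)
shortest-cost path #3: 0→6→7→3 push 15 @ unit cost 15 (adds 225)
shortest-cost path #4: 0→1→3 push 31 @ unit cost 16 (adds 496)
total cost = 944

Minimum cost for 61 units: 944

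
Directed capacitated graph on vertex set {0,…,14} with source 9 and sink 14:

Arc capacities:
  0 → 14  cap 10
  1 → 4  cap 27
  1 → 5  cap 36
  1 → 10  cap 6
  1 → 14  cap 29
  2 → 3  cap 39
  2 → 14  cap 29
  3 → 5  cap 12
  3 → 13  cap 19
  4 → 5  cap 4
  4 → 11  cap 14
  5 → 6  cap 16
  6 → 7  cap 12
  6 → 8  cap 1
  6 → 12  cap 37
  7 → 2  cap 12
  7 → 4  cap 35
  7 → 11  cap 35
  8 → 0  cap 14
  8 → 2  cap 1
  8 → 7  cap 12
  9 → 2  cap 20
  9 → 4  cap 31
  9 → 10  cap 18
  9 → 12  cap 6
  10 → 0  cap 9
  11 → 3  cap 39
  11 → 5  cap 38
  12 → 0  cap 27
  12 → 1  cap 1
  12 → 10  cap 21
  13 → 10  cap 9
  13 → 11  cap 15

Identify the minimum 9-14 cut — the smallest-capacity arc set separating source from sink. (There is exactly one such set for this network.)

Min-cut arcs: {(0,14), (2,14), (12,1)} (total capacity 40)

augment #1: 9→2→14 push 20
augment #2: 9→10→0→14 push 9
augment #3: 9→12→0→14 push 1
augment #4: 9→12→1→14 push 1
augment #5: 9→4→5→6→7→2→14 push 4
augment #6: 9→4→11→5→6→7→2→14 push 5
max flow = 40; residual-reachable set from 9 gives S-side
cut edges (S→T): {(0,14), (2,14), (12,1)} total cap 40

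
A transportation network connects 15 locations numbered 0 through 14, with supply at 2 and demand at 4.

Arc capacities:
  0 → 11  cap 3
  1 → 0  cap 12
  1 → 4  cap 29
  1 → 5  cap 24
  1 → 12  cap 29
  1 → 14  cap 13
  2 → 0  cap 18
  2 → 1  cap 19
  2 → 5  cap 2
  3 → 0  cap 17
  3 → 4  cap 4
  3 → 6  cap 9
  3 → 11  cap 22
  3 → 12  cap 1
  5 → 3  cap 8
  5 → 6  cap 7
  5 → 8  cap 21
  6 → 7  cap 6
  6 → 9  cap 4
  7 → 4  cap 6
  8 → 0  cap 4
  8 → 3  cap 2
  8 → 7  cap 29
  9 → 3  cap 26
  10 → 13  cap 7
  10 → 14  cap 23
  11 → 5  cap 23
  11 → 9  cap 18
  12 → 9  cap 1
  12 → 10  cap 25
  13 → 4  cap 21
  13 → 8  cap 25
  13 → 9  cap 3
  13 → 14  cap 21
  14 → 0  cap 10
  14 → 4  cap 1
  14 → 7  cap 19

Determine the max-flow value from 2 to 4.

augment #1: 2→1→4 bottleneck 19, total now 19
augment #2: 2→5→3→4 bottleneck 2, total now 21
augment #3: 2→0→11→5→3→4 bottleneck 2, total now 23
augment #4: 2→0→11→5→6→7→4 bottleneck 1, total now 24

Maximum flow value: 24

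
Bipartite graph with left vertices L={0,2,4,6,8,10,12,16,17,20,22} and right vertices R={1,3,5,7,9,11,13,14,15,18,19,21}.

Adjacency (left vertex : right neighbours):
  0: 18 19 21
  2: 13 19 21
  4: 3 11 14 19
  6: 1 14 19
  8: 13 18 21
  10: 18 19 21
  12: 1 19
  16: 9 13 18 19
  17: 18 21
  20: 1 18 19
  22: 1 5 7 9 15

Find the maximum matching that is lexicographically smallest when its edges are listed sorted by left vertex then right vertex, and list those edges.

Lex-smallest maximum matching: {(0,18), (2,13), (4,3), (6,14), (8,21), (10,19), (12,1), (16,9), (22,5)}

|M| = 9 (so the lex-smallest maximum matching has 9 edges)
process left vertices in ascending order; for each, take the smallest-labelled available neighbour that still permits 9 edges overall, or leave it unmatched if none does
lex-smallest matching: {0-18, 2-13, 4-3, 6-14, 8-21, 10-19, 12-1, 16-9, 22-5}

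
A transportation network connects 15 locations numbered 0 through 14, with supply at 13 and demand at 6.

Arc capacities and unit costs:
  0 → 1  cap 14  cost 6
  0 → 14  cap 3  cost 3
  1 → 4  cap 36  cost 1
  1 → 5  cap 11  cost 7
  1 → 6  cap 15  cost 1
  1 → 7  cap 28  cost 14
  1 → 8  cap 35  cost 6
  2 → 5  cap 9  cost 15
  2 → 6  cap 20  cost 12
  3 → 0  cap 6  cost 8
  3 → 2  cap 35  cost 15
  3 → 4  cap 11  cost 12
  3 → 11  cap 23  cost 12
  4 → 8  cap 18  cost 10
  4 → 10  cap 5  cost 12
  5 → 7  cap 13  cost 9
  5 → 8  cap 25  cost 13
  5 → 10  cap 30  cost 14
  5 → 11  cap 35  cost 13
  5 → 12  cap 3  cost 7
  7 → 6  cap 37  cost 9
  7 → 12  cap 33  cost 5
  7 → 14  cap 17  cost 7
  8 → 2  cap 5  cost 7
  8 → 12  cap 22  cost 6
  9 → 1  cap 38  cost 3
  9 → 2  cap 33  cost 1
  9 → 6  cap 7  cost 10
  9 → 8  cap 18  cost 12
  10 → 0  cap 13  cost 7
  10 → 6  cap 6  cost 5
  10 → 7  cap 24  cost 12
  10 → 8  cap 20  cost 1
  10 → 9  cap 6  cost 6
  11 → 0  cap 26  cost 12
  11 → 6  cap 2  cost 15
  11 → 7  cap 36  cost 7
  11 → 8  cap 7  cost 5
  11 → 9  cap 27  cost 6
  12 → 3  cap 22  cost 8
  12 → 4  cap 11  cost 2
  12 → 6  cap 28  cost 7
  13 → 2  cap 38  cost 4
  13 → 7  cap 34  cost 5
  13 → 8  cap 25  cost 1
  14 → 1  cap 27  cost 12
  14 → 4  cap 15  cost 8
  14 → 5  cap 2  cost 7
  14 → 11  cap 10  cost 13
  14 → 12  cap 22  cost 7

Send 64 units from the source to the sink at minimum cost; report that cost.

shortest-cost path #1: 13→7→6 push 34 @ unit cost 14 (adds 476)
shortest-cost path #2: 13→8→12→6 push 22 @ unit cost 14 (adds 308)
shortest-cost path #3: 13→2→6 push 8 @ unit cost 16 (adds 128)
total cost = 912

Minimum cost for 64 units: 912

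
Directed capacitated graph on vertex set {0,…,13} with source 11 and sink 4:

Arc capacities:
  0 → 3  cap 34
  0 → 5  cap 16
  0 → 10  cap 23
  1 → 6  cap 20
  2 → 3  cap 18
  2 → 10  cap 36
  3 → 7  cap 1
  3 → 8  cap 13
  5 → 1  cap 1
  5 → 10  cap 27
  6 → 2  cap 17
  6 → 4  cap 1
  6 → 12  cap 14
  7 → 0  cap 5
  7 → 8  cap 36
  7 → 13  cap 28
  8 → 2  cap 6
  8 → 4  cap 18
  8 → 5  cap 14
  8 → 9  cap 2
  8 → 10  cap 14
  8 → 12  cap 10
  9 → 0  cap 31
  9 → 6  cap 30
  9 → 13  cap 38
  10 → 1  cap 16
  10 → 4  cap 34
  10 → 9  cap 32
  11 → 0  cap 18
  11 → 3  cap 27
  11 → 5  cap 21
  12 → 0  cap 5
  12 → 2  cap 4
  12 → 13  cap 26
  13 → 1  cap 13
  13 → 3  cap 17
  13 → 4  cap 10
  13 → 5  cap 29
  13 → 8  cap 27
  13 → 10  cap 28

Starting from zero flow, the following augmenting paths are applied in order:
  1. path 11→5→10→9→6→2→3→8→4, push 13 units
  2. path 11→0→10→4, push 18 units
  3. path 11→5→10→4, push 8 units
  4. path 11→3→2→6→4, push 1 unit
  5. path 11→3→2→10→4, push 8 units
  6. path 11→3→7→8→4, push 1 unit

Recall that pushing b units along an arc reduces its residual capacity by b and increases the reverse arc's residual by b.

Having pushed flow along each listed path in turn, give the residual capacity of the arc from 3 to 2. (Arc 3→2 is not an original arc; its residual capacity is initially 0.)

after path 1 (11→5→10→9→6→2→3→8→4, push 13): res(3,2)=13
after path 2 (11→0→10→4, push 18): res(3,2)=13
after path 3 (11→5→10→4, push 8): res(3,2)=13
after path 4 (11→3→2→6→4, push 1): res(3,2)=12
after path 5 (11→3→2→10→4, push 8): res(3,2)=4
after path 6 (11→3→7→8→4, push 1): res(3,2)=4

Residual capacity of (3,2): 4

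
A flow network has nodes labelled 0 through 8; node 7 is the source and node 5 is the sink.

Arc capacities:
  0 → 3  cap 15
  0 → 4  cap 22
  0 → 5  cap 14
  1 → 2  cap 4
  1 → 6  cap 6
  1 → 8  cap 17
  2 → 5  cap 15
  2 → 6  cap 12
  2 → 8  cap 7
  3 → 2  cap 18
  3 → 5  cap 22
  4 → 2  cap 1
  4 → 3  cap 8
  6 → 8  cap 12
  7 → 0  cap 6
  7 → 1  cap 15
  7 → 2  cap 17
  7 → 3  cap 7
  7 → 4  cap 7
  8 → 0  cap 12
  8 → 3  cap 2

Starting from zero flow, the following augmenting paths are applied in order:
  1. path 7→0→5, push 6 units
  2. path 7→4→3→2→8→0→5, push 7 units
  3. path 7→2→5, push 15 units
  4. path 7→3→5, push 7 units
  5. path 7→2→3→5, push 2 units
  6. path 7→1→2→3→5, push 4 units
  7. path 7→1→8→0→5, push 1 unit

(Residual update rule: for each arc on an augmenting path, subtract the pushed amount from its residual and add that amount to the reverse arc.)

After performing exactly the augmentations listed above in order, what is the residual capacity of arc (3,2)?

Residual capacity of (3,2): 17

after path 1 (7→0→5, push 6): res(3,2)=18
after path 2 (7→4→3→2→8→0→5, push 7): res(3,2)=11
after path 3 (7→2→5, push 15): res(3,2)=11
after path 4 (7→3→5, push 7): res(3,2)=11
after path 5 (7→2→3→5, push 2): res(3,2)=13
after path 6 (7→1→2→3→5, push 4): res(3,2)=17
after path 7 (7→1→8→0→5, push 1): res(3,2)=17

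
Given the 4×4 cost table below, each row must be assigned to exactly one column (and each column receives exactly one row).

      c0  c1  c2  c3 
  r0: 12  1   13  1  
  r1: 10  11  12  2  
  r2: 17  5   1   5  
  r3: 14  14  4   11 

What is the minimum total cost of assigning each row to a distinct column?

optimal assignment: row0→col1 (cost 1), row1→col3 (cost 2), row2→col2 (cost 1), row3→col0 (cost 14)
total = 1 + 2 + 1 + 14 = 18

Minimum assignment cost: 18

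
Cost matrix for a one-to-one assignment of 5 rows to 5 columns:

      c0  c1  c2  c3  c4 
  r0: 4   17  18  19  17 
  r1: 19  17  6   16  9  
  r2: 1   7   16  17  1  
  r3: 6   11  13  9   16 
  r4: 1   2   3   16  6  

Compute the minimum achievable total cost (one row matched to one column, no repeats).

optimal assignment: row0→col0 (cost 4), row1→col2 (cost 6), row2→col4 (cost 1), row3→col3 (cost 9), row4→col1 (cost 2)
total = 4 + 6 + 1 + 9 + 2 = 22

Minimum assignment cost: 22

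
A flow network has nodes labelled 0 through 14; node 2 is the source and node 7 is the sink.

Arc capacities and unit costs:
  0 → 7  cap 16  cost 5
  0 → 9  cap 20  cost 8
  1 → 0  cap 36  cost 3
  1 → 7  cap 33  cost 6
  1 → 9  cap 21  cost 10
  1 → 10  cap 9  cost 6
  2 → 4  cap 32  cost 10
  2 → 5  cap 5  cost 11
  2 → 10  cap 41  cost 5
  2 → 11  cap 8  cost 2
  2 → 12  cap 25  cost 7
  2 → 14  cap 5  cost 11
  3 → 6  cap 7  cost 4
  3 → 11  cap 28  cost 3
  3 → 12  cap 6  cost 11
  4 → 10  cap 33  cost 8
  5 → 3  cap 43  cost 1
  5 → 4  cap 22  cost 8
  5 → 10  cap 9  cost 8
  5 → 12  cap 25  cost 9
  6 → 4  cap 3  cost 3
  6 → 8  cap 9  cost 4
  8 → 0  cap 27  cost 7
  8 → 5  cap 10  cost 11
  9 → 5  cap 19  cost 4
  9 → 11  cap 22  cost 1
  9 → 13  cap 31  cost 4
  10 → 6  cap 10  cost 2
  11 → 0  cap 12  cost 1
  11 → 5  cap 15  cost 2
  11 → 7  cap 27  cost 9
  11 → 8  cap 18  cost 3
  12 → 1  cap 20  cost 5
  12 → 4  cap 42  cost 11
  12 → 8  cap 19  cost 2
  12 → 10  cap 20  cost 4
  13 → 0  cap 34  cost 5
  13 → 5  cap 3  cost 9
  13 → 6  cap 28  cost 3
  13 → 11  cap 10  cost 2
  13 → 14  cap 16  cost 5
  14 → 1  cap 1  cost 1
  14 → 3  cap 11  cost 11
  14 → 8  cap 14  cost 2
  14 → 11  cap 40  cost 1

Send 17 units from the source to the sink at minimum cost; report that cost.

shortest-cost path #1: 2→11→0→7 push 8 @ unit cost 8 (adds 64)
shortest-cost path #2: 2→12→1→7 push 9 @ unit cost 18 (adds 162)
total cost = 226

Minimum cost for 17 units: 226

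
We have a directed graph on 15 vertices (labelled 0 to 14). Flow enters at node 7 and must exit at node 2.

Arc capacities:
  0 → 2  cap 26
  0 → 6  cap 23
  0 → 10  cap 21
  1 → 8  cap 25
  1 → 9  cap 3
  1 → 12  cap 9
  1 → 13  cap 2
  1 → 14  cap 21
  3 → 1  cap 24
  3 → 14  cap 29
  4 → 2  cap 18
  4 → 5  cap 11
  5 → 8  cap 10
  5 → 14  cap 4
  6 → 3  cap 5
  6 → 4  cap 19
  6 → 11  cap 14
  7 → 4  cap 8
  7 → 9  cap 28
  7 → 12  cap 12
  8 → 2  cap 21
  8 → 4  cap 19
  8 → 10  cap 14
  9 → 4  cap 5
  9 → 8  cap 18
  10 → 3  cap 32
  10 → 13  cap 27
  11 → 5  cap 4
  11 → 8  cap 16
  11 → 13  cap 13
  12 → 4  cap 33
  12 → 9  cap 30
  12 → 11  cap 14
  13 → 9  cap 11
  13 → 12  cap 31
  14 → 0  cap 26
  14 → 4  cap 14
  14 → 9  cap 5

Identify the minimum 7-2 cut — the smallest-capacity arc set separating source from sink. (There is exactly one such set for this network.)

augment #1: 7→4→2 push 8
augment #2: 7→9→4→2 push 5
augment #3: 7→9→8→2 push 18
augment #4: 7→12→4→2 push 5
augment #5: 7→12→11→8→2 push 3
augment #6: 7→12→4→5→14→0→2 push 4
max flow = 43; residual-reachable set from 7 gives S-side
cut edges (S→T): {(7,4), (7,12), (9,4), (9,8)} total cap 43

Min-cut arcs: {(7,4), (7,12), (9,4), (9,8)} (total capacity 43)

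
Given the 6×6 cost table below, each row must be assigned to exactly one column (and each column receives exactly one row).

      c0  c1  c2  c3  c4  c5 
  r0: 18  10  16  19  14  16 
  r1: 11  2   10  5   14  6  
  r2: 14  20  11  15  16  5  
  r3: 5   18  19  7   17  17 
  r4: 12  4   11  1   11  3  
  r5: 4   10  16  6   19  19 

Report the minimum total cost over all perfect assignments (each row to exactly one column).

one of 2 optimal assignments: row0→col4 (cost 14), row1→col1 (cost 2), row2→col2 (cost 11), row3→col0 (cost 5), row4→col5 (cost 3), row5→col3 (cost 6)
total = 14 + 2 + 11 + 5 + 3 + 6 = 41

Minimum assignment cost: 41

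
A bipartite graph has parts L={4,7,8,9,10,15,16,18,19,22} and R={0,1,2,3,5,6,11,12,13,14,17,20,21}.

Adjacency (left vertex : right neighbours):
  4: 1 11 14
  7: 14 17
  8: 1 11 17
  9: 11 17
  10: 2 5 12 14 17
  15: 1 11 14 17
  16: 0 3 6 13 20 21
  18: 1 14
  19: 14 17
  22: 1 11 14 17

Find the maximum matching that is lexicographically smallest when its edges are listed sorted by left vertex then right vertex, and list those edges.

Lex-smallest maximum matching: {(4,1), (7,14), (8,11), (9,17), (10,2), (16,0)}

|M| = 6 (so the lex-smallest maximum matching has 6 edges)
process left vertices in ascending order; for each, take the smallest-labelled available neighbour that still permits 6 edges overall, or leave it unmatched if none does
lex-smallest matching: {4-1, 7-14, 8-11, 9-17, 10-2, 16-0}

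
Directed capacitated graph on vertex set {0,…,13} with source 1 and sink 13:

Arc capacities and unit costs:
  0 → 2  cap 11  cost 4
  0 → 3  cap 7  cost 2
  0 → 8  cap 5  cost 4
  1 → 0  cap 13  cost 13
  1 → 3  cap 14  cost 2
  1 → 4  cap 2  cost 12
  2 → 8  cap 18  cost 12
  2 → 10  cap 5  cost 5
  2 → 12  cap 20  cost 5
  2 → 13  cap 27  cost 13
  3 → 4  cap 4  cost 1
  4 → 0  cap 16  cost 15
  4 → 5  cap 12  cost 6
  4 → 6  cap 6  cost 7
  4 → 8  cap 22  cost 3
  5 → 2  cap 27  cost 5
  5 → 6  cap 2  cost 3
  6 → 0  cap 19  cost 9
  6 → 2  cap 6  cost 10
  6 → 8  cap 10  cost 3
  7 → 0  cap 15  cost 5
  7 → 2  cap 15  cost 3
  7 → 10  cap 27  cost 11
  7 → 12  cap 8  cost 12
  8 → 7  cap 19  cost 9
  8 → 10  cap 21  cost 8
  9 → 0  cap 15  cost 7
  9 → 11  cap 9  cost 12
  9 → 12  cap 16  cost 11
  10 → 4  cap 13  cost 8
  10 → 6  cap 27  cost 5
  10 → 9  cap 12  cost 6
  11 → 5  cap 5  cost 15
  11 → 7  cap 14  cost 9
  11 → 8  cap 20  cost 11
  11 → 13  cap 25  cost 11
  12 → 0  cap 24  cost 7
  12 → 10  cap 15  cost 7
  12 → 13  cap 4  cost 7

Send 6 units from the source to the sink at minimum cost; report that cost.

shortest-cost path #1: 1→3→4→5→2→12→13 push 4 @ unit cost 26 (adds 104)
shortest-cost path #2: 1→0→2→13 push 2 @ unit cost 30 (adds 60)
total cost = 164

Minimum cost for 6 units: 164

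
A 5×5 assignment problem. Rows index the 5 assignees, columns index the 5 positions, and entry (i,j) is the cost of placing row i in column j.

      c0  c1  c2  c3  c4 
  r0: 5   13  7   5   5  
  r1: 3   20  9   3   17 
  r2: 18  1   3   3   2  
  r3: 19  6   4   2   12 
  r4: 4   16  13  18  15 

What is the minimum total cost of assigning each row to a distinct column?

optimal assignment: row0→col4 (cost 5), row1→col3 (cost 3), row2→col1 (cost 1), row3→col2 (cost 4), row4→col0 (cost 4)
total = 5 + 3 + 1 + 4 + 4 = 17

Minimum assignment cost: 17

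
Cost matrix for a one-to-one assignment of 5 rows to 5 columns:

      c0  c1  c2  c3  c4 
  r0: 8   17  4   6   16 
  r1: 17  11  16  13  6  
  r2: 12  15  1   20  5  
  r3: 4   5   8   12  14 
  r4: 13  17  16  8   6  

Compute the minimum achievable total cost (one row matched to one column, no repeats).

Minimum assignment cost: 28

one of 2 optimal assignments: row0→col0 (cost 8), row1→col4 (cost 6), row2→col2 (cost 1), row3→col1 (cost 5), row4→col3 (cost 8)
total = 8 + 6 + 1 + 5 + 8 = 28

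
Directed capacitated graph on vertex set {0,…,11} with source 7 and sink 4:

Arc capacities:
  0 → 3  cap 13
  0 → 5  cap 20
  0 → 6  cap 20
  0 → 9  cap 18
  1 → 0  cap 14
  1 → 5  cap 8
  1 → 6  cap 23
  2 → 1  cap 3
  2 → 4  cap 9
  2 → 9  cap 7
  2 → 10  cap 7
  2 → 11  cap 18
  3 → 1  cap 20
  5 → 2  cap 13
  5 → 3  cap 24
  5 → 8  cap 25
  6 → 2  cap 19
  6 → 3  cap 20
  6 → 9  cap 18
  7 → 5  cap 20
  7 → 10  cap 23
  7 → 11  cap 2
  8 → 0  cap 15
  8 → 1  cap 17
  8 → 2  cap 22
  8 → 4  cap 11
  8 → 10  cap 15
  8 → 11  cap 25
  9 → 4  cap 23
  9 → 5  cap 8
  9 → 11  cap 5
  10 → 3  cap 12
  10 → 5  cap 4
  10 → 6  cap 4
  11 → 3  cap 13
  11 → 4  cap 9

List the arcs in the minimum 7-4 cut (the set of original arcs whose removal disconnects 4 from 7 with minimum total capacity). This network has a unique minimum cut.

augment #1: 7→11→4 push 2
augment #2: 7→5→2→4 push 9
augment #3: 7→5→8→4 push 11
augment #4: 7→10→6→9→4 push 4
augment #5: 7→10→5→2→9→4 push 4
augment #6: 7→10→3→1→0→9→4 push 12
max flow = 42; residual-reachable set from 7 gives S-side
cut edges (S→T): {(7,5), (7,11), (10,3), (10,5), (10,6)} total cap 42

Min-cut arcs: {(7,5), (7,11), (10,3), (10,5), (10,6)} (total capacity 42)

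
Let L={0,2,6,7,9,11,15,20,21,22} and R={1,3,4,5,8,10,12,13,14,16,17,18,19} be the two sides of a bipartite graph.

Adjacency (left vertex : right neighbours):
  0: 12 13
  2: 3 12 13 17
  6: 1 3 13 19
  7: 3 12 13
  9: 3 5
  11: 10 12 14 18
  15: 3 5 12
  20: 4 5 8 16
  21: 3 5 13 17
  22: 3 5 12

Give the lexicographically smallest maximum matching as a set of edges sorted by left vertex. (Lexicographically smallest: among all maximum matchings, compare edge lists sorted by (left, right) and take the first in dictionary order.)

Lex-smallest maximum matching: {(0,12), (2,3), (6,1), (7,13), (9,5), (11,10), (20,4), (21,17)}

|M| = 8 (so the lex-smallest maximum matching has 8 edges)
process left vertices in ascending order; for each, take the smallest-labelled available neighbour that still permits 8 edges overall, or leave it unmatched if none does
lex-smallest matching: {0-12, 2-3, 6-1, 7-13, 9-5, 11-10, 20-4, 21-17}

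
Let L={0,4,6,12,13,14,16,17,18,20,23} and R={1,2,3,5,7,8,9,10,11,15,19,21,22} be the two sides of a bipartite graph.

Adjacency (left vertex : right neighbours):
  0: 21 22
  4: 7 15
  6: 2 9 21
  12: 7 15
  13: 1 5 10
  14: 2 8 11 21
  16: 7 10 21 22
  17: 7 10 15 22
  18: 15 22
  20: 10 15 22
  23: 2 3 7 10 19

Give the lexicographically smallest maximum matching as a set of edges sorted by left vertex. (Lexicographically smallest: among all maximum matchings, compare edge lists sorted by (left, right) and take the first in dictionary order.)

|M| = 9 (so the lex-smallest maximum matching has 9 edges)
process left vertices in ascending order; for each, take the smallest-labelled available neighbour that still permits 9 edges overall, or leave it unmatched if none does
lex-smallest matching: {0-21, 4-7, 6-2, 12-15, 13-1, 14-8, 16-10, 17-22, 23-3}

Lex-smallest maximum matching: {(0,21), (4,7), (6,2), (12,15), (13,1), (14,8), (16,10), (17,22), (23,3)}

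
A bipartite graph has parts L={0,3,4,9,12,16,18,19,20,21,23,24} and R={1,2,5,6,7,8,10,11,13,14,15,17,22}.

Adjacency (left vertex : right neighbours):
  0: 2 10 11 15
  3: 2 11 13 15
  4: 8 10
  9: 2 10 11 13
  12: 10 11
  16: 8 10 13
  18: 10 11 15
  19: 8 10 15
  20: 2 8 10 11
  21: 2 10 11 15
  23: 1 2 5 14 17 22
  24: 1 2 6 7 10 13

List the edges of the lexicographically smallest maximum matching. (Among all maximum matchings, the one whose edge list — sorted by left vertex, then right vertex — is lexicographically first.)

Lex-smallest maximum matching: {(0,2), (3,11), (4,8), (9,10), (16,13), (18,15), (23,1), (24,6)}

|M| = 8 (so the lex-smallest maximum matching has 8 edges)
process left vertices in ascending order; for each, take the smallest-labelled available neighbour that still permits 8 edges overall, or leave it unmatched if none does
lex-smallest matching: {0-2, 3-11, 4-8, 9-10, 16-13, 18-15, 23-1, 24-6}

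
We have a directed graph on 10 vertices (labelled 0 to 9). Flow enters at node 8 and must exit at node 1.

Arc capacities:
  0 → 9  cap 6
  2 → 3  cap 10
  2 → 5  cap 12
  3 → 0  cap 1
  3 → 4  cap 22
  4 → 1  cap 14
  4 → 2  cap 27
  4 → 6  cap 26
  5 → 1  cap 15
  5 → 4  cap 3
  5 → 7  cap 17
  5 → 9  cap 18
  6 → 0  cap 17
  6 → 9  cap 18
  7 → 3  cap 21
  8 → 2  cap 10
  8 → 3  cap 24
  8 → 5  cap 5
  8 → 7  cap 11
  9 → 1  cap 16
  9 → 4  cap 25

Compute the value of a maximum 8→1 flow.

Maximum flow value: 38

augment #1: 8→5→1 bottleneck 5, total now 5
augment #2: 8→2→5→1 bottleneck 10, total now 15
augment #3: 8→3→4→1 bottleneck 14, total now 29
augment #4: 8→3→0→9→1 bottleneck 1, total now 30
augment #5: 8→3→4→6→9→1 bottleneck 8, total now 38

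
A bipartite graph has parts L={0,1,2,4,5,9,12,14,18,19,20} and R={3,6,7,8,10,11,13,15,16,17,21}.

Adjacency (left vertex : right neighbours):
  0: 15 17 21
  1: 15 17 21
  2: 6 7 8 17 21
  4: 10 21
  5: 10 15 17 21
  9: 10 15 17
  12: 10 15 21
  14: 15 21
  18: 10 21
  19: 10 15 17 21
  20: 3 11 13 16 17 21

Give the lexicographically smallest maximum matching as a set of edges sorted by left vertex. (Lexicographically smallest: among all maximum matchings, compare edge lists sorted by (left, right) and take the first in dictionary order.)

Lex-smallest maximum matching: {(0,15), (1,17), (2,6), (4,10), (5,21), (20,3)}

|M| = 6 (so the lex-smallest maximum matching has 6 edges)
process left vertices in ascending order; for each, take the smallest-labelled available neighbour that still permits 6 edges overall, or leave it unmatched if none does
lex-smallest matching: {0-15, 1-17, 2-6, 4-10, 5-21, 20-3}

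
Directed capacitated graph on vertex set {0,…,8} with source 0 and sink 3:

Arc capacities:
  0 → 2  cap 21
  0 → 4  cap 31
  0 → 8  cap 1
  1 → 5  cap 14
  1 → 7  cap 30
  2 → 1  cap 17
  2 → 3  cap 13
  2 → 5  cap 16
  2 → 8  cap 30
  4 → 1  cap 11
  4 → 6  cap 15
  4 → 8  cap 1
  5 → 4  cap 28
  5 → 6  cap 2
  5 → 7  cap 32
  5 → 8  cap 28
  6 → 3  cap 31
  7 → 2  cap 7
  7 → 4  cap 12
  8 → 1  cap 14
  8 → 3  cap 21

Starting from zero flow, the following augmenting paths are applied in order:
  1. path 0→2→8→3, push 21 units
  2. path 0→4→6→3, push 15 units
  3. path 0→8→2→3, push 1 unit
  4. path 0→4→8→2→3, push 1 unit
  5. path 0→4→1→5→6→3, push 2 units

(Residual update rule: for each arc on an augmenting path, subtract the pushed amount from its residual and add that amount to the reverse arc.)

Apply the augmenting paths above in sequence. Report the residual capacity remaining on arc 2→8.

after path 1 (0→2→8→3, push 21): res(2,8)=9
after path 2 (0→4→6→3, push 15): res(2,8)=9
after path 3 (0→8→2→3, push 1): res(2,8)=10
after path 4 (0→4→8→2→3, push 1): res(2,8)=11
after path 5 (0→4→1→5→6→3, push 2): res(2,8)=11

Residual capacity of (2,8): 11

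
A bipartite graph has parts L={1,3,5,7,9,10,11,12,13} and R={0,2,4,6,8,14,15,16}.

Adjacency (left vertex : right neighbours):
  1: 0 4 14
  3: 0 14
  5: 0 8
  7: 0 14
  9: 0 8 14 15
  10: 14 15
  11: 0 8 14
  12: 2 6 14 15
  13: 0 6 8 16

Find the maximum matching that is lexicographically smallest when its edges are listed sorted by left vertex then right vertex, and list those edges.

|M| = 7 (so the lex-smallest maximum matching has 7 edges)
process left vertices in ascending order; for each, take the smallest-labelled available neighbour that still permits 7 edges overall, or leave it unmatched if none does
lex-smallest matching: {1-4, 3-0, 5-8, 7-14, 9-15, 12-2, 13-6}

Lex-smallest maximum matching: {(1,4), (3,0), (5,8), (7,14), (9,15), (12,2), (13,6)}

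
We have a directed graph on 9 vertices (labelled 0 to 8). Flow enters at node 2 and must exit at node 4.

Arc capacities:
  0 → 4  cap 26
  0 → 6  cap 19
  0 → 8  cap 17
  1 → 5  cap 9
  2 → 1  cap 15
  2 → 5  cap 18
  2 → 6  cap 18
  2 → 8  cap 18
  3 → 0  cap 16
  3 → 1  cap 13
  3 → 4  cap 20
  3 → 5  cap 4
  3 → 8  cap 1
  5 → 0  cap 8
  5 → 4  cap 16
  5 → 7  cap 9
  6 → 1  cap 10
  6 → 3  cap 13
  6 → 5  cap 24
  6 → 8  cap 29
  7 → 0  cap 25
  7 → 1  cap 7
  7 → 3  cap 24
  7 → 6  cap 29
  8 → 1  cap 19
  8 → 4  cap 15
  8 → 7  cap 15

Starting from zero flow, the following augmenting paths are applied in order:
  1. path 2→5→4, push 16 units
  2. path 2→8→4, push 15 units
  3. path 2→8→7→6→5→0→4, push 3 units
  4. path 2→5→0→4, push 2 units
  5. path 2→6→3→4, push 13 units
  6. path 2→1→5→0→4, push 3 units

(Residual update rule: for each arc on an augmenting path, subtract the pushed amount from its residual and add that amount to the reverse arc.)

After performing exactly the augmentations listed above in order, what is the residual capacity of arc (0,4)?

after path 1 (2→5→4, push 16): res(0,4)=26
after path 2 (2→8→4, push 15): res(0,4)=26
after path 3 (2→8→7→6→5→0→4, push 3): res(0,4)=23
after path 4 (2→5→0→4, push 2): res(0,4)=21
after path 5 (2→6→3→4, push 13): res(0,4)=21
after path 6 (2→1→5→0→4, push 3): res(0,4)=18

Residual capacity of (0,4): 18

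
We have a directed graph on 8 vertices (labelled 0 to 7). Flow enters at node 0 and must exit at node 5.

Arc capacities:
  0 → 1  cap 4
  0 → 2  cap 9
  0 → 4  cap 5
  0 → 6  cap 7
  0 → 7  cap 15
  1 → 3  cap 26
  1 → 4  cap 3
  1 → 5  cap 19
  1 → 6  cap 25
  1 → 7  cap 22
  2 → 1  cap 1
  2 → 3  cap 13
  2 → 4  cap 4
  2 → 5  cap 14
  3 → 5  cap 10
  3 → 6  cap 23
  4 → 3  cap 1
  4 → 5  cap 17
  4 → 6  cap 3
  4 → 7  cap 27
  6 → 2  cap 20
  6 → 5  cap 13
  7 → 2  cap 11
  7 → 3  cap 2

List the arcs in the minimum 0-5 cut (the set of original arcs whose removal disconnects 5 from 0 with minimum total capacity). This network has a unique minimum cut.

Min-cut arcs: {(0,1), (0,2), (0,4), (0,6), (7,2), (7,3)} (total capacity 38)

augment #1: 0→1→5 push 4
augment #2: 0→2→5 push 9
augment #3: 0→4→5 push 5
augment #4: 0→6→5 push 7
augment #5: 0→7→2→5 push 5
augment #6: 0→7→3→5 push 2
augment #7: 0→7→2→1→5 push 1
augment #8: 0→7→2→3→5 push 5
max flow = 38; residual-reachable set from 0 gives S-side
cut edges (S→T): {(0,1), (0,2), (0,4), (0,6), (7,2), (7,3)} total cap 38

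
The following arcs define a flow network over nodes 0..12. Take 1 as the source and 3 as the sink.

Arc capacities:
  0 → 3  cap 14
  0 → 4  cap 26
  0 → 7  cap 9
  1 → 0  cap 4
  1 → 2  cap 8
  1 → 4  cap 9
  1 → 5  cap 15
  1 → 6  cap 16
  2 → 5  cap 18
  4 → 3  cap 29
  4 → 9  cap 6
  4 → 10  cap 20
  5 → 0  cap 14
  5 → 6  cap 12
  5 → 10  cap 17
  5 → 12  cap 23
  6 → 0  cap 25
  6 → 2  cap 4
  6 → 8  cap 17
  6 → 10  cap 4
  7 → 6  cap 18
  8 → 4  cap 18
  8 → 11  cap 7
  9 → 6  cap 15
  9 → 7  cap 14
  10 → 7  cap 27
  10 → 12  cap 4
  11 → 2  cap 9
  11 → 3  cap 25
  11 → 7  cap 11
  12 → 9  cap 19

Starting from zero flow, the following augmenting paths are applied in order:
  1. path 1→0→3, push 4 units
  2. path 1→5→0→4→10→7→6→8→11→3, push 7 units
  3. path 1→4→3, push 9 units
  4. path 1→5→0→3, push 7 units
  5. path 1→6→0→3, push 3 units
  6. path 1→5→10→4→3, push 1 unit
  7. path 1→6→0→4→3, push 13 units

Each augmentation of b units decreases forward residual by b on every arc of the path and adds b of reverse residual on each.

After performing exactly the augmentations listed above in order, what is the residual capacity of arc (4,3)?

after path 1 (1→0→3, push 4): res(4,3)=29
after path 2 (1→5→0→4→10→7→6→8→11→3, push 7): res(4,3)=29
after path 3 (1→4→3, push 9): res(4,3)=20
after path 4 (1→5→0→3, push 7): res(4,3)=20
after path 5 (1→6→0→3, push 3): res(4,3)=20
after path 6 (1→5→10→4→3, push 1): res(4,3)=19
after path 7 (1→6→0→4→3, push 13): res(4,3)=6

Residual capacity of (4,3): 6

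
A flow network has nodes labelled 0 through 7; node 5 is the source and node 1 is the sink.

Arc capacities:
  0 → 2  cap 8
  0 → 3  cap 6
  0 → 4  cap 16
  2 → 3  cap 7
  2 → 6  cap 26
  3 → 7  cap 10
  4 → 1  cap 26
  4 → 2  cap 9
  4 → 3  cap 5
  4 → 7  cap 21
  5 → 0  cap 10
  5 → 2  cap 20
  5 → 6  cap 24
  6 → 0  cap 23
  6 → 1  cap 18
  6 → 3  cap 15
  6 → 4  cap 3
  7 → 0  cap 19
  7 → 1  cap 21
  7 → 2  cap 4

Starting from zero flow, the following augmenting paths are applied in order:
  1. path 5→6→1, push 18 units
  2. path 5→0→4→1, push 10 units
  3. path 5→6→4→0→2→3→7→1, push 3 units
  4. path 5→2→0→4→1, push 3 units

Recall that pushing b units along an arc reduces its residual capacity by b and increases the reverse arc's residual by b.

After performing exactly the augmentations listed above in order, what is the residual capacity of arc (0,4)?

Residual capacity of (0,4): 6

after path 1 (5→6→1, push 18): res(0,4)=16
after path 2 (5→0→4→1, push 10): res(0,4)=6
after path 3 (5→6→4→0→2→3→7→1, push 3): res(0,4)=9
after path 4 (5→2→0→4→1, push 3): res(0,4)=6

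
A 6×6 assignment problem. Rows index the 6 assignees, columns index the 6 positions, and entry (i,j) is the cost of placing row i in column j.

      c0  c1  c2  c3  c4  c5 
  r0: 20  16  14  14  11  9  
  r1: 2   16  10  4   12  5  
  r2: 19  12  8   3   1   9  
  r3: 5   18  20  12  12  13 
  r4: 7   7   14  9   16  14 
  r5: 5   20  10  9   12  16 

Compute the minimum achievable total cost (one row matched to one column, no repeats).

Minimum assignment cost: 36

optimal assignment: row0→col5 (cost 9), row1→col3 (cost 4), row2→col4 (cost 1), row3→col0 (cost 5), row4→col1 (cost 7), row5→col2 (cost 10)
total = 9 + 4 + 1 + 5 + 7 + 10 = 36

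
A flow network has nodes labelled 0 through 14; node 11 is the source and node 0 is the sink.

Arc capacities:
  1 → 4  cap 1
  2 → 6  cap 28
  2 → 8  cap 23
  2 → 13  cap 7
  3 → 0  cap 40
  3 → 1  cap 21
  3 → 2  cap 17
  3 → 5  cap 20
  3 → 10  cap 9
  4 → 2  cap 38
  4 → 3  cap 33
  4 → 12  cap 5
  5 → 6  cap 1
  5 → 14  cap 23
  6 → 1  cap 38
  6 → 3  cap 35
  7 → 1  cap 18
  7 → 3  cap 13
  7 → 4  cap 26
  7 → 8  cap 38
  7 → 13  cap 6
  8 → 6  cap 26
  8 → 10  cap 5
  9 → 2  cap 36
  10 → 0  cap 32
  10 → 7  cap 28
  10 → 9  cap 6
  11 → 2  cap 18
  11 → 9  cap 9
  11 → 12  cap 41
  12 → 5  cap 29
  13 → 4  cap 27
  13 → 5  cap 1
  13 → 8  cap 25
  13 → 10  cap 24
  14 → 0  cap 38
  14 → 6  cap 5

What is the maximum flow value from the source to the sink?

Maximum flow value: 51

augment #1: 11→2→6→3→0 bottleneck 18, total now 18
augment #2: 11→12→5→14→0 bottleneck 23, total now 41
augment #3: 11→9→2→6→3→0 bottleneck 9, total now 50
augment #4: 11→12→5→6→3→0 bottleneck 1, total now 51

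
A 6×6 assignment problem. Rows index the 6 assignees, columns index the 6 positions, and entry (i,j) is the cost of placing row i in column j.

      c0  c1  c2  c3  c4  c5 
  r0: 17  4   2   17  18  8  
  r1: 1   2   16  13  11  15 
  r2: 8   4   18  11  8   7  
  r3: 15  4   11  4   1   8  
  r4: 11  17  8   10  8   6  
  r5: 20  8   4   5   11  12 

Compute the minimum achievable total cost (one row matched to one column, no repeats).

optimal assignment: row0→col2 (cost 2), row1→col0 (cost 1), row2→col1 (cost 4), row3→col4 (cost 1), row4→col5 (cost 6), row5→col3 (cost 5)
total = 2 + 1 + 4 + 1 + 6 + 5 = 19

Minimum assignment cost: 19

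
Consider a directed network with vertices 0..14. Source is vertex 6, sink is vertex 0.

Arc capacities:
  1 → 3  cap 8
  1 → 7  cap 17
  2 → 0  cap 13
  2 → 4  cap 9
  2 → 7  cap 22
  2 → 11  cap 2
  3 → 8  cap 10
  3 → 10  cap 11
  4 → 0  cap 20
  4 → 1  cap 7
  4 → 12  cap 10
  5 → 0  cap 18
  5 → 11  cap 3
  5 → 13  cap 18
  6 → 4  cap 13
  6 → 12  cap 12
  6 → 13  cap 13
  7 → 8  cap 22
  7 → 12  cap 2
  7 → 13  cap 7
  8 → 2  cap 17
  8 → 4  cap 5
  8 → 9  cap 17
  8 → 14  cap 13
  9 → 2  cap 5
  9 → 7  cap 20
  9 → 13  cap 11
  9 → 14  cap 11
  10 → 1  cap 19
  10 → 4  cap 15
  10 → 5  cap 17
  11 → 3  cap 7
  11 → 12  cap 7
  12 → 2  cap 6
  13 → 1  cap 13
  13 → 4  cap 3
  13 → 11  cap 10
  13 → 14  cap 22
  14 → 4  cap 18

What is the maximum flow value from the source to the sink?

Maximum flow value: 32

augment #1: 6→4→0 bottleneck 13, total now 13
augment #2: 6→12→2→0 bottleneck 6, total now 19
augment #3: 6→13→4→0 bottleneck 3, total now 22
augment #4: 6→13→14→4→0 bottleneck 4, total now 26
augment #5: 6→13→1→3→8→2→0 bottleneck 6, total now 32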